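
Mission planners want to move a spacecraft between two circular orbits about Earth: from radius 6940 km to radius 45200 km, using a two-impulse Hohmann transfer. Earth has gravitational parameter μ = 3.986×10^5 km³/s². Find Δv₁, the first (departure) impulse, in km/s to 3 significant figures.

The Hohmann ellipse has a_t = (r₁ + r₂)/2 = 26070 km.
Circular speed at r = 6940 km: v_c = √(μ/r) = 7.579 km/s.
Transfer-orbit speed at the same r (vis-viva, a = a_t): v_t = √[μ(2/r − 1/a_t)] = 9.979 km/s.
Δv₁ = |v_t − v_c| = |9.979 − 7.579| = 2.400 km/s.

Δv₁ = 2.40 km/s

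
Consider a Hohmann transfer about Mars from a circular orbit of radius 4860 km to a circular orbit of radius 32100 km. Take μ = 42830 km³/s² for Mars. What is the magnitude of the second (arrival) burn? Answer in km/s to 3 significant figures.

Δv₂ = 0.563 km/s

Transfer-ellipse semi-major axis a_t = (r₁ + r₂)/2 = (4860 + 32100)/2 = 18480 km.
Circular speed at r = 32100 km: v_c = √(μ/r) = 1.1551 km/s.
Transfer-orbit speed at the same r (vis-viva, a = a_t): v_t = √[μ(2/r − 1/a_t)] = 0.59236 km/s.
Δv₂ = |v_t − v_c| = |0.59236 − 1.1551| = 0.5627 km/s.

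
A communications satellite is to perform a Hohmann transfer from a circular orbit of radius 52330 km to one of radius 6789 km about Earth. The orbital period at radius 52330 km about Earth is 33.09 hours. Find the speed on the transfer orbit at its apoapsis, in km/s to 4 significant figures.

From Kepler's third law T² = 4π²r³/μ at r = 52330 km, T = 33.09 hours = 33.09 × 3600 s = 1.19124×10^5 s: μ = 4π²r³/T² = 3.98670×10^5 km³/s².
Semi-major axis of the transfer orbit: a_t = (52330 + 6789)/2 = 29559.5 km.
The apoapsis of the transfer ellipse is at r = 52330 km.
From the vis-viva equation, v = √[μ(2/r − 1/a_t)] = 1.323 km/s.

v = 1.323 km/s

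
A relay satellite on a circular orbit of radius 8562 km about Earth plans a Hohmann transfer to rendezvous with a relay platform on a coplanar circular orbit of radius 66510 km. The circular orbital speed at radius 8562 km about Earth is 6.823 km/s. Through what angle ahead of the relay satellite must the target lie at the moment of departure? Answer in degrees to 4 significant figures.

φ = 103.7°

From the circular-orbit relation v² = μ/r at r = 8562 km: μ = v²r = (6.823)² × 8562 = 3.98590×10^5 km³/s².
Semi-major axis of the transfer orbit: a_t = (8562 + 66510)/2 = 37536 km.
The half-period of the transfer ellipse is t = π√(a_t³/μ) = 36190 s.
Target angular speed ω₂ = √(μ/r₂³) = 3.681×10^-5 rad/s.
Angle swept by the target during transfer: ω₂·t = 1.332 rad = 76.32°.
Arrival is 180° from departure on the ellipse, so φ = 180° − 76.32° = 103.7°.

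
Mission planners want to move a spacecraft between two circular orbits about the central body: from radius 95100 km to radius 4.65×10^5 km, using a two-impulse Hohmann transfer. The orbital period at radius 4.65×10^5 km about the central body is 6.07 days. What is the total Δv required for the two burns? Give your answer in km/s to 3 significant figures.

From Kepler's third law T² = 4π²r³/μ at r = 4.65×10^5 km, T = 6.07 days = 6.07 × 86400 s = 5.24448×10^5 s: μ = 4π²r³/T² = 1.44316×10^7 km³/s².
The Hohmann ellipse has a_t = (r₁ + r₂)/2 = 2.8005×10^5 km.
Circular speed at r₁: v₁ = √(μ/r₁) = √(1.44316×10^7/95100) = 12.31875 km/s.
On the transfer ellipse at r₁, vis-viva gives v_p = √[μ(2/r₁ − 1/a_t)] = 15.87359 km/s.
First burn Δv₁ = |v_p − v₁| = 3.5548 km/s.
Circular speed at r₂: v₂ = √(μ/r₂) = 5.5710 km/s.
Transfer-orbit speed at r₂: v_a = √[μ(2/r₂ − 1/a_t)] = 3.2464 km/s.
Second burn Δv₂ = |v₂ − v_a| = 2.3246 km/s.
Δv = Δv₁ + Δv₂ = 3.5548 + 2.3246 = 5.879 km/s.

Δv = 5.88 km/s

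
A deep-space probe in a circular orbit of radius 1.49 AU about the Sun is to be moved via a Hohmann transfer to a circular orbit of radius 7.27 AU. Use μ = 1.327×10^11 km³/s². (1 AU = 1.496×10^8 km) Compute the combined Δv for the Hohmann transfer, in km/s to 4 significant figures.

Δv = 11.64 km/s

In km: r₁ = 1.49 × 1.496×10^8 = 2.22904×10^8 km; r₂ = 7.27 × 1.496×10^8 = 1.087592×10^9 km.
Transfer-ellipse semi-major axis a_t = (r₁ + r₂)/2 = (2.22904×10^8 + 1.087592×10^9)/2 = 6.55248×10^8 km.
Circular speed at r₁: v₁ = √(μ/r₁) = √(1.327×10^11/2.22904×10^8) = 24.3993 km/s.
Transfer-orbit speed at r₁ (vis-viva): v_p = √[μ(2/r₁ − 1/a_t)] = 31.4345 km/s.
First burn Δv₁ = |v_p − v₁| = 7.035 km/s.
At r₂, v₂ = √(μ/r₂) = 11.046 km/s.
Transfer-orbit speed at r₂: v_a = √[μ(2/r₂ − 1/a_t)] = 6.4426 km/s.
Second burn Δv₂ = |v₂ − v_a| = 4.603 km/s.
Δv = Δv₁ + Δv₂ = 7.035 + 4.603 = 11.64 km/s.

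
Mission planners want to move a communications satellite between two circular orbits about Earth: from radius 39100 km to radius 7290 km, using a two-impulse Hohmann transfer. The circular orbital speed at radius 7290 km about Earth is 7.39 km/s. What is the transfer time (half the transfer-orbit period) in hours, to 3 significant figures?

From the circular-orbit relation v² = μ/r at r = 7290 km: μ = v²r = (7.39)² × 7290 = 3.98122×10^5 km³/s².
The Hohmann ellipse has a_t = (r₁ + r₂)/2 = 23195 km.
Transfer time t = π√(a_t³/μ) = π√((23195)³ / 3.98122×10^5) = 17590 s.
Converting: 17590 s ÷ 3600 s/hour = 4.89 hours.

t = 4.89 hours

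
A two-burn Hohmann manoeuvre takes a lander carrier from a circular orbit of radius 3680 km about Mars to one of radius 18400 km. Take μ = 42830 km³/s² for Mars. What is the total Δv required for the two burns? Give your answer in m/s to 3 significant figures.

Transfer-ellipse semi-major axis a_t = (r₁ + r₂)/2 = (3680 + 18400)/2 = 11040 km.
Circular speed at r₁: v₁ = √(μ/r₁) = √(42830/3680) = 3.41154 km/s.
Transfer-orbit speed at r₁ (vis-viva): v_p = √[μ(2/r₁ − 1/a_t)] = 4.40428 km/s.
First burn Δv₁ = |v_p − v₁| = 0.99274 km/s.
At r₂, v₂ = √(μ/r₂) = 1.525686 km/s.
Transfer-orbit speed at r₂: v_a = √[μ(2/r₂ − 1/a_t)] = 0.8808552 km/s.
Second burn Δv₂ = |v₂ − v_a| = 0.64483 km/s.
Δv = Δv₁ + Δv₂ = 0.99274 + 0.64483 = 1.638 km/s.

Δv = 1640 m/s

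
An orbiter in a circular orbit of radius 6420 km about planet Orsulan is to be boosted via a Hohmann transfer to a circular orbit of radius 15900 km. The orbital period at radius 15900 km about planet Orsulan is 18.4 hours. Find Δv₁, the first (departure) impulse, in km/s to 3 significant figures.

From Kepler's third law T² = 4π²r³/μ at r = 15900 km, T = 18.4 hours = 18.4 × 3600 s = 66240 s: μ = 4π²r³/T² = 36166.8 km³/s².
Semi-major axis of the transfer orbit: a_t = (6420 + 15900)/2 = 11160 km.
Circular speed at r = 6420 km: v_c = √(μ/r) = 2.37349 km/s.
Transfer-orbit speed at the same r (vis-viva, a = a_t): v_t = √[μ(2/r − 1/a_t)] = 2.83305 km/s.
Δv₁ = |v_t − v_c| = |2.83305 − 2.37349| = 0.4596 km/s.

Δv₁ = 0.460 km/s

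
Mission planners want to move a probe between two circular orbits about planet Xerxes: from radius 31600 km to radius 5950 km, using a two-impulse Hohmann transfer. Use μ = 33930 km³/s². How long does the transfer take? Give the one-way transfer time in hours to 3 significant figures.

t = 12.2 hours

Semi-major axis of the transfer orbit: a_t = (31600 + 5950)/2 = 18775 km.
Transfer time t = π√(a_t³/μ) = π√((18775)³ / 33930) = 43880 s.
Converting: 43880 s ÷ 3600 s/hour = 12.2 hours.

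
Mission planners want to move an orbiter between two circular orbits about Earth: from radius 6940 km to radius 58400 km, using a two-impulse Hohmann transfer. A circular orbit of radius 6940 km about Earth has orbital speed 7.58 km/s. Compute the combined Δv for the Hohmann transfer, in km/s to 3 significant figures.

Δv = 3.96 km/s

From the circular-orbit relation v² = μ/r at r = 6940 km: μ = v²r = (7.58)² × 6940 = 3.98747×10^5 km³/s².
Semi-major axis of the transfer orbit: a_t = (6940 + 58400)/2 = 32670 km.
At r₁ the circular-orbit speed is v₁ = √(μ/r₁) = 7.5800 km/s.
Transfer-orbit speed at r₁ (vis-viva): v_p = √[μ(2/r₁ − 1/a_t)] = 10.134 km/s.
First burn Δv₁ = |v_p − v₁| = 2.554 km/s.
At r₂, v₂ = √(μ/r₂) = 2.613 km/s.
Transfer-orbit speed at r₂: v_a = √[μ(2/r₂ − 1/a_t)] = 1.204 km/s.
Second burn Δv₂ = |v₂ − v_a| = 1.409 km/s.
Δv = Δv₁ + Δv₂ = 2.554 + 1.409 = 3.963 km/s.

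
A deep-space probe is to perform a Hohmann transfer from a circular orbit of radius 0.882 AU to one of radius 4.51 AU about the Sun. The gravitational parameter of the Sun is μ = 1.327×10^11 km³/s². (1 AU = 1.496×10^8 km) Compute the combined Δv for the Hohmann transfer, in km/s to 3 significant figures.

In km: r₁ = 0.882 × 1.496×10^8 = 1.319472×10^8 km; r₂ = 4.51 × 1.496×10^8 = 6.74696×10^8 km.
Semi-major axis of the transfer orbit: a_t = (1.319472×10^8 + 6.74696×10^8)/2 = 4.033216×10^8 km.
Circular speed at r₁: v₁ = √(μ/r₁) = √(1.327×10^11/1.319472×10^8) = 31.713 km/s.
On the transfer ellipse at r₁, v² = μ(2/r − 1/a) gives v_p = √[μ(2/r₁ − 1/a_t)] = 41.017 km/s.
First burn Δv₁ = |v_p − v₁| = 9.304 km/s.
Circular speed at r₂: v₂ = √(μ/r₂) = 14.0243 km/s.
Transfer-orbit speed at r₂: v_a = √[μ(2/r₂ − 1/a_t)] = 8.02150 km/s.
Second burn Δv₂ = |v₂ − v_a| = 6.003 km/s.
Δv = Δv₁ + Δv₂ = 9.304 + 6.003 = 15.31 km/s.

Δv = 15.3 km/s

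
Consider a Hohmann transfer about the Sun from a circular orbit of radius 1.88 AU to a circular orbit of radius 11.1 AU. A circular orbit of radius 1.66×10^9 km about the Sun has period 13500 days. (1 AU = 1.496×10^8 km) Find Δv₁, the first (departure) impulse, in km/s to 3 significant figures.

Δv₁ = 6.69 km/s

From Kepler's third law T² = 4π²r³/μ at r = 1.66×10^9 km, T = 13500 days = 13500 × 86400 s = 1.1664×10^9 s: μ = 4π²r³/T² = 1.32736×10^11 km³/s².
In km: r₁ = 1.88 × 1.496×10^8 = 2.81248×10^8 km; r₂ = 11.1 × 1.496×10^8 = 1.66056×10^9 km.
The Hohmann ellipse has a_t = (r₁ + r₂)/2 = 9.70904×10^8 km.
Circular speed at r = 2.81248×10^8 km: v_c = √(μ/r) = 21.724 km/s.
Vis-viva on the transfer ellipse at r = 2.81248×10^8 km gives v_t = √[μ(2/r − 1/a_t)] = 28.411 km/s.
Δv₁ = |v_t − v_c| = |28.411 − 21.724| = 6.687 km/s.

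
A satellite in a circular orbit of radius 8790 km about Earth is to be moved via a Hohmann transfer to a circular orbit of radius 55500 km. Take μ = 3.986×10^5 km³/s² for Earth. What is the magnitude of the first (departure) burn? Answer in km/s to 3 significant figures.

Transfer-ellipse semi-major axis a_t = (r₁ + r₂)/2 = (8790 + 55500)/2 = 32145 km.
Circular speed at r = 8790 km: v_c = √(μ/r) = 6.734 km/s.
Vis-viva on the transfer ellipse at r = 8790 km gives v_t = √[μ(2/r − 1/a_t)] = 8.848 km/s.
Δv₁ = |v_t − v_c| = |8.848 − 6.734| = 2.114 km/s.

Δv₁ = 2.11 km/s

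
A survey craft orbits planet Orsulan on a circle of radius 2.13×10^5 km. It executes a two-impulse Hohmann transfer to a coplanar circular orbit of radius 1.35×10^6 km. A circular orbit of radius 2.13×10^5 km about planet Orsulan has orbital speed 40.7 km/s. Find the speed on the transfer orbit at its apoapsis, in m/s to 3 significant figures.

From the circular-orbit relation v² = μ/r at r = 2.13×10^5 km: μ = v²r = (40.7)² × 2.13×10^5 = 3.52832×10^8 km³/s².
The Hohmann ellipse has a_t = (r₁ + r₂)/2 = 7.815×10^5 km.
The apoapsis of the transfer ellipse is at r = 1.350×10^6 km.
Vis-viva: v = √[μ(2/r − 1/a_t)] = √[3.52832×10^8 × (2/1.350×10^6 − 1/7.815×10^5)] = 8.440 km/s.

v = 8440 m/s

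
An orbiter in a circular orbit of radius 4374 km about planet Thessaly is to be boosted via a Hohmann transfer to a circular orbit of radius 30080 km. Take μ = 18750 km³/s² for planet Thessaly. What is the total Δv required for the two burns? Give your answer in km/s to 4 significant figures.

Δv = 1.057 km/s

Semi-major axis of the transfer orbit: a_t = (4374 + 30080)/2 = 17227 km.
Circular speed at r₁: v₁ = √(μ/r₁) = √(18750/4374) = 2.07043 km/s.
On the transfer ellipse at r₁, v² = μ(2/r − 1/a) gives v_p = √[μ(2/r₁ − 1/a_t)] = 2.73587 km/s.
First burn Δv₁ = |v_p − v₁| = 0.6654 km/s.
At r₂, v₂ = √(μ/r₂) = 0.7895 km/s.
Transfer-orbit speed at r₂: v_a = √[μ(2/r₂ − 1/a_t)] = 0.3978 km/s.
Second burn Δv₂ = |v₂ − v_a| = 0.3917 km/s.
Total Δv = Δv₁ + Δv₂ = 1.057 km/s.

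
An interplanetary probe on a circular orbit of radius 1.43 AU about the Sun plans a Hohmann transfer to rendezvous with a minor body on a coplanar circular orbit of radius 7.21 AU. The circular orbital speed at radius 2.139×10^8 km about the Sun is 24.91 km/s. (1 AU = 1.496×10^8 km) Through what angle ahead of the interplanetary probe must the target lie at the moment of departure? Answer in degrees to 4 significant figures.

φ = 96.52°

From the circular-orbit relation v² = μ/r at r = 2.139×10^8 km: μ = v²r = (24.91)² × 2.139×10^8 = 1.32727×10^11 km³/s².
In km: r₁ = 1.43 × 1.496×10^8 = 2.13928×10^8 km; r₂ = 7.21 × 1.496×10^8 = 1.078616×10^9 km.
Transfer-ellipse semi-major axis a_t = (r₁ + r₂)/2 = (2.13928×10^8 + 1.078616×10^9)/2 = 6.46272×10^8 km.
The half-period of the transfer ellipse is t = π√(a_t³/μ) = 1.417×10^8 s.
The target's mean motion on its circular orbit is ω₂ = √(μ/r₂³) = 1.028×10^-8 rad/s.
Angle swept by the target during transfer: ω₂·t = 1.457 rad = 83.48°.
Arrival is 180° from departure on the ellipse, so φ = 180° − 83.48° = 96.52°.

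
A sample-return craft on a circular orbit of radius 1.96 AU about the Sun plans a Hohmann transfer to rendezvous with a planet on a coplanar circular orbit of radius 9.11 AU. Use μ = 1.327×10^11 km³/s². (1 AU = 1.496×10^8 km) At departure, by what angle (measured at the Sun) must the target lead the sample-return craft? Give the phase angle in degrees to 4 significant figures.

φ = 94.75°

In km: r₁ = 1.96 × 1.496×10^8 = 2.93216×10^8 km; r₂ = 9.11 × 1.496×10^8 = 1.362856×10^9 km.
Transfer-ellipse semi-major axis a_t = (r₁ + r₂)/2 = (2.93216×10^8 + 1.362856×10^9)/2 = 8.28036×10^8 km.
Transfer time t = π√(a_t³/μ) = 2.054888×10^8 s.
The target's mean motion on its circular orbit is ω₂ = √(μ/r₂³) = 7.240366×10^-9 rad/s.
Angle swept by the target during transfer: ω₂·t = 1.48781 rad = 85.25°.
Arrival is 180° from departure on the ellipse, so φ = 180° − 85.25° = 94.75°.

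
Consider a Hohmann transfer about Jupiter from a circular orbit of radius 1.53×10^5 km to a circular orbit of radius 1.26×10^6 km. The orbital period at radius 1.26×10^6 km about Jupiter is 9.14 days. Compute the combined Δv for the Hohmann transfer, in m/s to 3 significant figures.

From Kepler's third law T² = 4π²r³/μ at r = 1.26×10^6 km, T = 9.14 days = 9.14 × 86400 s = 7.89696×10^5 s: μ = 4π²r³/T² = 1.26634×10^8 km³/s².
The Hohmann ellipse has a_t = (r₁ + r₂)/2 = 7.065×10^5 km.
At r₁ the circular-orbit speed is v₁ = √(μ/r₁) = 28.769 km/s.
Transfer-orbit speed at r₁ (v² = μ(2/r − 1/a)): v_p = √[μ(2/r₁ − 1/a_t)] = 38.420 km/s.
First burn Δv₁ = |v_p − v₁| = 9.651 km/s.
At r₂, v₂ = √(μ/r₂) = 10.025 km/s.
Transfer-orbit speed at r₂: v_a = √[μ(2/r₂ − 1/a_t)] = 4.6653 km/s.
Second burn Δv₂ = |v₂ − v_a| = 5.360 km/s.
Total Δv = Δv₁ + Δv₂ = 15.01 km/s.

Δv = 15000 m/s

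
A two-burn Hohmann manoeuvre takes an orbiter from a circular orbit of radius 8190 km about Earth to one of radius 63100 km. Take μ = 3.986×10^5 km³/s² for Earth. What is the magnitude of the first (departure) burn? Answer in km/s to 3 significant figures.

Δv₁ = 2.31 km/s

Semi-major axis of the transfer orbit: a_t = (8190 + 63100)/2 = 35645 km.
Circular speed at r = 8190 km: v_c = √(μ/r) = 6.976 km/s.
Vis-viva on the transfer ellipse at r = 8190 km gives v_t = √[μ(2/r − 1/a_t)] = 9.282 km/s.
Δv₁ = |v_t − v_c| = |9.282 − 6.976| = 2.306 km/s.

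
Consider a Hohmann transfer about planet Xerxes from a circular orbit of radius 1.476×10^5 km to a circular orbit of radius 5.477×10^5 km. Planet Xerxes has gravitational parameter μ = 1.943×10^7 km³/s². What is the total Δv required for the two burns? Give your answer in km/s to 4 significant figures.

Δv = 5.003 km/s

Semi-major axis of the transfer orbit: a_t = (1.476×10^5 + 5.477×10^5)/2 = 3.4765×10^5 km.
At r₁ the circular-orbit speed is v₁ = √(μ/r₁) = 11.473 km/s.
Transfer-orbit speed at r₁ (vis-viva equation): v_p = √[μ(2/r₁ − 1/a_t)] = 14.401 km/s.
First burn Δv₁ = |v_p − v₁| = 2.928 km/s.
Circular speed at r₂: v₂ = √(μ/r₂) = 5.956 km/s.
Transfer-orbit speed at r₂: v_a = √[μ(2/r₂ − 1/a_t)] = 3.881 km/s.
Second burn Δv₂ = |v₂ − v_a| = 2.075 km/s.
Total Δv = Δv₁ + Δv₂ = 5.003 km/s.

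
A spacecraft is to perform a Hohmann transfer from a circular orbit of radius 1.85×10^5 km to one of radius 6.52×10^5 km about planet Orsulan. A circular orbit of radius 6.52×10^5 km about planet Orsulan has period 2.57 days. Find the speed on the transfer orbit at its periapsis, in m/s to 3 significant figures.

v = 43200 m/s

From Kepler's third law T² = 4π²r³/μ at r = 6.52×10^5 km, T = 2.57 days = 2.57 × 86400 s = 2.22048×10^5 s: μ = 4π²r³/T² = 2.21926×10^8 km³/s².
The Hohmann ellipse has a_t = (r₁ + r₂)/2 = 4.185×10^5 km.
At periapsis, r = 1.850×10^5 km.
Vis-viva: v = √[μ(2/r − 1/a_t)] = √[2.21926×10^8 × (2/1.850×10^5 − 1/4.185×10^5)] = 43.23 km/s.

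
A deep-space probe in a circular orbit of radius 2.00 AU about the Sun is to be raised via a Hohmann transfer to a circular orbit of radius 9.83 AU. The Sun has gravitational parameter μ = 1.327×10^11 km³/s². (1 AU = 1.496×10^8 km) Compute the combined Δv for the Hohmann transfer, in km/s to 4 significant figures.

Δv = 10.06 km/s

In km: r₁ = 2.00 × 1.496×10^8 = 2.992×10^8 km; r₂ = 9.83 × 1.496×10^8 = 1.470568×10^9 km.
Semi-major axis of the transfer orbit: a_t = (2.992×10^8 + 1.470568×10^9)/2 = 8.84884×10^8 km.
Circular speed at r₁: v₁ = √(μ/r₁) = √(1.327×10^11/2.992×10^8) = 21.0598 km/s.
Transfer-orbit speed at r₁ (vis-viva): v_p = √[μ(2/r₁ − 1/a_t)] = 27.1490 km/s.
First burn Δv₁ = |v_p − v₁| = 6.0892 km/s.
Circular speed at r₂: v₂ = √(μ/r₂) = 9.4993 km/s.
Transfer-orbit speed at r₂: v_a = √[μ(2/r₂ − 1/a_t)] = 5.5237 km/s.
Second burn Δv₂ = |v₂ − v_a| = 3.9756 km/s.
Total Δv = Δv₁ + Δv₂ = 10.06 km/s.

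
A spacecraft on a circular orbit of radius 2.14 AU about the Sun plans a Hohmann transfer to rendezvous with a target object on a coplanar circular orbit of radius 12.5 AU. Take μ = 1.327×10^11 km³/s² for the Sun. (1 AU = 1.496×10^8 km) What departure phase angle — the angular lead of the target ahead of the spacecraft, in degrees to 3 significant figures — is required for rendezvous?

φ = 99.3°

In km: r₁ = 2.14 × 1.496×10^8 = 3.20144×10^8 km; r₂ = 12.5 × 1.496×10^8 = 1.870×10^9 km.
The Hohmann ellipse has a_t = (r₁ + r₂)/2 = 1.095072×10^9 km.
The half-period of the transfer ellipse is t = π√(a_t³/μ) = 3.125×10^8 s.
The target's mean motion on its circular orbit is ω₂ = √(μ/r₂³) = 4.505×10^-9 rad/s.
Angle swept by the target during transfer: ω₂·t = 1.4078 rad = 80.66°.
The spacecraft traverses 180° on the transfer ellipse, so the target must lead by 180° − 80.66° = 99.3°.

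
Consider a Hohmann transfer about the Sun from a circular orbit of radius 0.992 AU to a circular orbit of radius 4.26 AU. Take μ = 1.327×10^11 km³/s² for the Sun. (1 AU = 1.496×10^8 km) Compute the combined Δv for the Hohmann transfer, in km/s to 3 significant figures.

Δv = 13.7 km/s

In km: r₁ = 0.992 × 1.496×10^8 = 1.484032×10^8 km; r₂ = 4.26 × 1.496×10^8 = 6.37296×10^8 km.
The Hohmann ellipse has a_t = (r₁ + r₂)/2 = 3.928496×10^8 km.
Circular speed at r₁: v₁ = √(μ/r₁) = √(1.327×10^11/1.484032×10^8) = 29.9029 km/s.
Transfer-orbit speed at r₁ (vis-viva): v_p = √[μ(2/r₁ − 1/a_t)] = 38.0865 km/s.
First burn Δv₁ = |v_p − v₁| = 8.1836 km/s.
At r₂, v₂ = √(μ/r₂) = 14.43 km/s.
Transfer-orbit speed at r₂: v_a = √[μ(2/r₂ − 1/a_t)] = 8.869 km/s.
Second burn Δv₂ = |v₂ − v_a| = 5.5610 km/s.
Δv = Δv₁ + Δv₂ = 8.1836 + 5.5610 = 13.74 km/s.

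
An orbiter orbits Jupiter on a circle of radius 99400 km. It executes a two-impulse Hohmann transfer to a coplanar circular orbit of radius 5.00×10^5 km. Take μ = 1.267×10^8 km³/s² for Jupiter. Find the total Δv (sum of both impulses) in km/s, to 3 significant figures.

Δv = 17.2 km/s

Transfer-ellipse semi-major axis a_t = (r₁ + r₂)/2 = (99400 + 5.000×10^5)/2 = 2.997×10^5 km.
Circular speed at r₁: v₁ = √(μ/r₁) = √(1.267×10^8/99400) = 35.70 km/s.
On the transfer ellipse at r₁, vis-viva equation gives v_p = √[μ(2/r₁ − 1/a_t)] = 46.11 km/s.
First burn Δv₁ = |v_p − v₁| = 10.41 km/s.
At r₂, v₂ = √(μ/r₂) = 15.9185 km/s.
Transfer-orbit speed at r₂: v_a = √[μ(2/r₂ − 1/a_t)] = 9.16755 km/s.
Second burn Δv₂ = |v₂ − v_a| = 6.751 km/s.
Total Δv = Δv₁ + Δv₂ = 17.16 km/s.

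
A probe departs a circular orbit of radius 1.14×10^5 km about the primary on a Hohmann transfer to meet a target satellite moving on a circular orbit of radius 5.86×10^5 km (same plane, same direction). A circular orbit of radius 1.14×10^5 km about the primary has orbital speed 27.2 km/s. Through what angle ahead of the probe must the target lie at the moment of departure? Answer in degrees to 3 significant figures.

φ = 96.9°

From the circular-orbit relation v² = μ/r at r = 1.14×10^5 km: μ = v²r = (27.2)² × 1.14×10^5 = 8.43418×10^7 km³/s².
Transfer-ellipse semi-major axis a_t = (r₁ + r₂)/2 = (1.140×10^5 + 5.860×10^5)/2 = 3.500×10^5 km.
The half-period of the transfer ellipse is t = π√(a_t³/μ) = 70832.2 s.
The target's mean motion on its circular orbit is ω₂ = √(μ/r₂³) = 2.04727×10^-5 rad/s.
Angle swept by the target during transfer: ω₂·t = 1.45013 rad = 83.09°.
Arrival is 180° from departure on the ellipse, so φ = 180° − 83.09° = 96.9°.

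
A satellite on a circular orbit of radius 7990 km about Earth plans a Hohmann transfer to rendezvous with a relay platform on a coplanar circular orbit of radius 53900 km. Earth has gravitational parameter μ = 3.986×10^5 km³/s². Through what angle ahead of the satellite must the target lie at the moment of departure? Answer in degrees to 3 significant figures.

Semi-major axis of the transfer orbit: a_t = (7990 + 53900)/2 = 30945 km.
Transfer time t = π√(a_t³/μ) = 27087 s.
Target angular speed ω₂ = √(μ/r₂³) = 5.0453×10^-5 rad/s.
Angle swept by the target during transfer: ω₂·t = 1.3666 rad = 78.30°.
The satellite traverses 180° on the transfer ellipse, so the target must lead by 180° − 78.30° = 102°.

φ = 102°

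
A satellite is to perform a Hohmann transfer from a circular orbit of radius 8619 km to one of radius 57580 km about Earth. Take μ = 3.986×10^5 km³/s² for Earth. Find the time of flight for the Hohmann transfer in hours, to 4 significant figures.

Transfer-ellipse semi-major axis a_t = (r₁ + r₂)/2 = (8619 + 57580)/2 = 33099.5 km.
Half the transfer-orbit period gives t = π√(a_t³/μ) = 29965 s.
Converting: 29965 s ÷ 3600 s/hour = 8.324 hours.

t = 8.324 hours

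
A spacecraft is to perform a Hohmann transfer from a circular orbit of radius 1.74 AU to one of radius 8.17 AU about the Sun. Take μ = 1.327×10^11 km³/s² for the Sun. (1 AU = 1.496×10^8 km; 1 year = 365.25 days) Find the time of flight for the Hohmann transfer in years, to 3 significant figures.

In km: r₁ = 1.74 × 1.496×10^8 = 2.60304×10^8 km; r₂ = 8.17 × 1.496×10^8 = 1.222232×10^9 km.
Semi-major axis of the transfer orbit: a_t = (2.60304×10^8 + 1.222232×10^9)/2 = 7.41268×10^8 km.
Transfer time t = π√(a_t³/μ) = π√((7.41268×10^8)³ / 1.327×10^11) = 1.741×10^8 s.
Converting: 1.741×10^8 s ÷ 3.15576×10^7 s/year (365.25 × 86400) = 5.52 years.

t = 5.52 years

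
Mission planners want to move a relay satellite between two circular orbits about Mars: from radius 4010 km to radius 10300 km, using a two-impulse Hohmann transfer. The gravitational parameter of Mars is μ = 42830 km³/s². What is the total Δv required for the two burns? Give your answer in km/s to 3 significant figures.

Δv = 1.17 km/s

Semi-major axis of the transfer orbit: a_t = (4010 + 10300)/2 = 7155 km.
Circular speed at r₁: v₁ = √(μ/r₁) = √(42830/4010) = 3.268 km/s.
On the transfer ellipse at r₁, vis-viva gives v_p = √[μ(2/r₁ − 1/a_t)] = 3.921 km/s.
First burn Δv₁ = |v_p − v₁| = 0.6530 km/s.
At r₂, v₂ = √(μ/r₂) = 2.0392 km/s.
Transfer-orbit speed at r₂: v_a = √[μ(2/r₂ − 1/a_t)] = 1.5266 km/s.
Second burn Δv₂ = |v₂ − v_a| = 0.5126 km/s.
Total Δv = Δv₁ + Δv₂ = 1.166 km/s.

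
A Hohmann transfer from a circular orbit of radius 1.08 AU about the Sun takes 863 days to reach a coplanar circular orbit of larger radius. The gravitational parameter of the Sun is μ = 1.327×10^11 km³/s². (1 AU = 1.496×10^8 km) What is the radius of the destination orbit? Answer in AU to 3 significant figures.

r₂ = 4.55 AU

In km: r₁ = 1.08 × 1.496×10^8 = 1.61568×10^8 km.
Transfer time t = 863 days = 7.45632×10^7 s, and t = π√(a_t³/μ).
So a_t = (μ t²/π²)^(1/3) = (1.327×10^11 × (7.45632×10^7)² / π²)^(1/3) = 4.2125×10^8 km.
Since a_t = (r₁ + r₂)/2, r₂ = 2a_t − r₁ = 2×4.2125×10^8 − 1.61568×10^8 = 6.80932×10^8 km.
In AU: r₂ = 6.80932×10^8 / 1.496×10^8 = 4.55 AU.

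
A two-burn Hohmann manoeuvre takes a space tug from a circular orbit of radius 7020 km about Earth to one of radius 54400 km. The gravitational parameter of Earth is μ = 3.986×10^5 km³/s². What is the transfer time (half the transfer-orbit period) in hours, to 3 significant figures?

t = 7.44 hours

The Hohmann ellipse has a_t = (r₁ + r₂)/2 = 30710 km.
Transfer time t = π√(a_t³/μ) = π√((30710)³ / 3.986×10^5) = 26780 s.
Converting: 26780 s ÷ 3600 s/hour = 7.44 hours.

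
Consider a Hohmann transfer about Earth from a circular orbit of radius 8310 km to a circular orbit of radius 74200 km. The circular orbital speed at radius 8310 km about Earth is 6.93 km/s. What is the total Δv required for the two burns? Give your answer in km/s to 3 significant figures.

Δv = 3.64 km/s

From the circular-orbit relation v² = μ/r at r = 8310 km: μ = v²r = (6.93)² × 8310 = 3.99087×10^5 km³/s².
The Hohmann ellipse has a_t = (r₁ + r₂)/2 = 41255 km.
Circular speed at r₁: v₁ = √(μ/r₁) = √(3.99087×10^5/8310) = 6.930 km/s.
Transfer-orbit speed at r₁ (v² = μ(2/r − 1/a)): v_p = √[μ(2/r₁ − 1/a_t)] = 9.294 km/s.
First burn Δv₁ = |v_p − v₁| = 2.364 km/s.
Circular speed at r₂: v₂ = √(μ/r₂) = 2.319 km/s.
Transfer-orbit speed at r₂: v_a = √[μ(2/r₂ − 1/a_t)] = 1.041 km/s.
Second burn Δv₂ = |v₂ − v_a| = 1.278 km/s.
Δv = Δv₁ + Δv₂ = 2.364 + 1.278 = 3.642 km/s.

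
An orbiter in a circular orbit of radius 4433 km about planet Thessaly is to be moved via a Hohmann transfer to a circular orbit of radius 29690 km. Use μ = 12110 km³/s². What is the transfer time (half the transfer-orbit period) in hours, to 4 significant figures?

t = 17.67 hours

Transfer-ellipse semi-major axis a_t = (r₁ + r₂)/2 = (4433 + 29690)/2 = 17061.5 km.
Transfer time t = π√(a_t³/μ) = π√((17061.5)³ / 12110) = 63620 s.
Converting: 63620 s ÷ 3600 s/hour = 17.67 hours.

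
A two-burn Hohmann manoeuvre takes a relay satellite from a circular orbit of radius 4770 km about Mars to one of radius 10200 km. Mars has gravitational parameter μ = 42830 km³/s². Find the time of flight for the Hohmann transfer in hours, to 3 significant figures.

t = 2.73 hours

Semi-major axis of the transfer orbit: a_t = (4770 + 10200)/2 = 7485 km.
Transfer time t = π√(a_t³/μ) = π√((7485)³ / 42830) = 9830 s.
Converting: 9830 s ÷ 3600 s/hour = 2.73 hours.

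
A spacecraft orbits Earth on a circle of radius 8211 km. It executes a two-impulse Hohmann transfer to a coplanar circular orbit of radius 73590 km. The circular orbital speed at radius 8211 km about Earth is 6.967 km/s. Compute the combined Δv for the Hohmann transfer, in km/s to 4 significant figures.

From the circular-orbit relation v² = μ/r at r = 8211 km: μ = v²r = (6.967)² × 8211 = 3.98554×10^5 km³/s².
The Hohmann ellipse has a_t = (r₁ + r₂)/2 = 40900.5 km.
At r₁ the circular-orbit speed is v₁ = √(μ/r₁) = 6.9670 km/s.
Transfer-orbit speed at r₁ (v² = μ(2/r − 1/a)): v_p = √[μ(2/r₁ − 1/a_t)] = 9.3452 km/s.
First burn Δv₁ = |v_p − v₁| = 2.3782 km/s.
At r₂, v₂ = √(μ/r₂) = 2.3272 km/s.
Transfer-orbit speed at r₂: v_a = √[μ(2/r₂ − 1/a_t)] = 1.0427 km/s.
Second burn Δv₂ = |v₂ − v_a| = 1.2845 km/s.
Total Δv = Δv₁ + Δv₂ = 3.663 km/s.

Δv = 3.663 km/s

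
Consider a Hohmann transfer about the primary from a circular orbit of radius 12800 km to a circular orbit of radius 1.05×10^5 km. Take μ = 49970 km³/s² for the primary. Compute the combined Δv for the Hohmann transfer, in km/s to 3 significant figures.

The Hohmann ellipse has a_t = (r₁ + r₂)/2 = 58900 km.
At r₁ the circular-orbit speed is v₁ = √(μ/r₁) = 1.9758305 km/s.
Transfer-orbit speed at r₁ (vis-viva): v_p = √[μ(2/r₁ − 1/a_t)] = 2.6380723 km/s.
First burn Δv₁ = |v_p − v₁| = 0.662242 km/s.
Circular speed at r₂: v₂ = √(μ/r₂) = 0.689859 km/s.
Transfer-orbit speed at r₂: v_a = √[μ(2/r₂ − 1/a_t)] = 0.321594 km/s.
Second burn Δv₂ = |v₂ − v_a| = 0.368265 km/s.
Δv = Δv₁ + Δv₂ = 0.662242 + 0.368265 = 1.031 km/s.

Δv = 1.03 km/s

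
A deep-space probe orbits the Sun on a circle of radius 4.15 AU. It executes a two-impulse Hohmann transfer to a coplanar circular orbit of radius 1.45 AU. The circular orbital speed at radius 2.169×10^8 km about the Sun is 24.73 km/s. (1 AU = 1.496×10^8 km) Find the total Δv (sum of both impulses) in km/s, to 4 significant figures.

Δv = 9.475 km/s

From the circular-orbit relation v² = μ/r at r = 2.169×10^8 km: μ = v²r = (24.73)² × 2.169×10^8 = 1.32650×10^11 km³/s².
In km: r₁ = 4.15 × 1.496×10^8 = 6.2084×10^8 km; r₂ = 1.45 × 1.496×10^8 = 2.1692×10^8 km.
Transfer-ellipse semi-major axis a_t = (r₁ + r₂)/2 = (6.2084×10^8 + 2.1692×10^8)/2 = 4.1888×10^8 km.
Circular speed at r₁: v₁ = √(μ/r₁) = √(1.32650×10^11/6.2084×10^8) = 14.617 km/s.
On the transfer ellipse at r₁, vis-viva equation gives v_a = √[μ(2/r₁ − 1/a_t)] = 10.519 km/s.
First burn Δv₁ = |v_a − v₁| = 4.098 km/s.
At r₂, v₂ = √(μ/r₂) = 24.729 km/s.
Transfer-orbit speed at r₂: v_p = √[μ(2/r₂ − 1/a_t)] = 30.106 km/s.
Second burn Δv₂ = |v₂ − v_p| = 5.377 km/s.
Δv = Δv₁ + Δv₂ = 4.098 + 5.377 = 9.475 km/s.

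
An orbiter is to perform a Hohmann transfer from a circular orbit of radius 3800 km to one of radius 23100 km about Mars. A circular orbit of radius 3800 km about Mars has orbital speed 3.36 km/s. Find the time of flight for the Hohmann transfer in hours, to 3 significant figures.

t = 6.57 hours

From the circular-orbit relation v² = μ/r at r = 3800 km: μ = v²r = (3.36)² × 3800 = 42900.5 km³/s².
Transfer-ellipse semi-major axis a_t = (r₁ + r₂)/2 = (3800 + 23100)/2 = 13450 km.
Transfer time t = π√(a_t³/μ) = π√((13450)³ / 42900.5) = 23660 s.
Converting: 23660 s ÷ 3600 s/hour = 6.57 hours.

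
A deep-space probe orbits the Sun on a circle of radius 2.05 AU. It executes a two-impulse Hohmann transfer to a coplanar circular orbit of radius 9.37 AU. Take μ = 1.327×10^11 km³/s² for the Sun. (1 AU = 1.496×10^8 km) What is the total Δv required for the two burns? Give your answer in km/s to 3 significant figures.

Δv = 9.75 km/s

In km: r₁ = 2.05 × 1.496×10^8 = 3.0668×10^8 km; r₂ = 9.37 × 1.496×10^8 = 1.401752×10^9 km.
Semi-major axis of the transfer orbit: a_t = (3.0668×10^8 + 1.401752×10^9)/2 = 8.54216×10^8 km.
At r₁ the circular-orbit speed is v₁ = √(μ/r₁) = 20.8014 km/s.
On the transfer ellipse at r₁, v² = μ(2/r − 1/a) gives v_p = √[μ(2/r₁ − 1/a_t)] = 26.6468 km/s.
First burn Δv₁ = |v_p − v₁| = 5.845 km/s.
At r₂, v₂ = √(μ/r₂) = 9.730 km/s.
Transfer-orbit speed at r₂: v_a = √[μ(2/r₂ − 1/a_t)] = 5.830 km/s.
Second burn Δv₂ = |v₂ − v_a| = 3.900 km/s.
Total Δv = Δv₁ + Δv₂ = 9.745 km/s.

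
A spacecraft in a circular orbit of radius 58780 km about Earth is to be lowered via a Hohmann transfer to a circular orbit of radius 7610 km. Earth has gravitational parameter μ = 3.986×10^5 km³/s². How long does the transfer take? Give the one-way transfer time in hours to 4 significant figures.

Semi-major axis of the transfer orbit: a_t = (58780 + 7610)/2 = 33195 km.
By Kepler's third law the transfer-orbit period is T = 2π√(a_t³/μ), so t = T/2 = 30095 s.
Converting: 30095 s ÷ 3600 s/hour = 8.360 hours.

t = 8.360 hours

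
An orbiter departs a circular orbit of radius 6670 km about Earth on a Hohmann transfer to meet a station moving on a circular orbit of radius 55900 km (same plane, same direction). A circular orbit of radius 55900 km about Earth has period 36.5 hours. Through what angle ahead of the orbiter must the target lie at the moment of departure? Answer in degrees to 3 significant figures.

From Kepler's third law T² = 4π²r³/μ at r = 55900 km, T = 36.5 hours = 36.5 × 3600 s = 1.314×10^5 s: μ = 4π²r³/T² = 3.99397×10^5 km³/s².
The Hohmann ellipse has a_t = (r₁ + r₂)/2 = 31285 km.
The half-period of the transfer ellipse is t = π√(a_t³/μ) = 27507.5 s.
Target angular speed ω₂ = √(μ/r₂³) = 4.78172×10^-5 rad/s.
Angle swept by the target during transfer: ω₂·t = 1.3153 rad = 75.36°.
The orbiter traverses 180° on the transfer ellipse, so the target must lead by 180° − 75.36° = 105°.

φ = 105°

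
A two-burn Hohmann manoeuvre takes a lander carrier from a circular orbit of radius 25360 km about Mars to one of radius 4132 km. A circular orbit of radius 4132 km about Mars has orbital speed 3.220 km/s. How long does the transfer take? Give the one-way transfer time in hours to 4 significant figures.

t = 7.550 hours

From the circular-orbit relation v² = μ/r at r = 4132 km: μ = v²r = (3.220)² × 4132 = 42842.2 km³/s².
Transfer-ellipse semi-major axis a_t = (r₁ + r₂)/2 = (25360 + 4132)/2 = 14746 km.
Transfer time t = π√(a_t³/μ) = π√((14746)³ / 42842.2) = 27180 s.
Converting: 27180 s ÷ 3600 s/hour = 7.550 hours.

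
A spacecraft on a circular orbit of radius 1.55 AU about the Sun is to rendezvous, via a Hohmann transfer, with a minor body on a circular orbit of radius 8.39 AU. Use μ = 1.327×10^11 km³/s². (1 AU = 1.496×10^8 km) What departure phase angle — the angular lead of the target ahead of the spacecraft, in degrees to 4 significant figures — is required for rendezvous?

φ = 97.93°

In km: r₁ = 1.55 × 1.496×10^8 = 2.3188×10^8 km; r₂ = 8.39 × 1.496×10^8 = 1.255144×10^9 km.
The Hohmann ellipse has a_t = (r₁ + r₂)/2 = 7.43512×10^8 km.
The half-period of the transfer ellipse is t = π√(a_t³/μ) = 1.74842×10^8 s.
Target angular speed ω₂ = √(μ/r₂³) = 8.19210×10^-9 rad/s.
Angle swept by the target during transfer: ω₂·t = 1.43232 rad = 82.07°.
The spacecraft traverses 180° on the transfer ellipse, so the target must lead by 180° − 82.07° = 97.93°.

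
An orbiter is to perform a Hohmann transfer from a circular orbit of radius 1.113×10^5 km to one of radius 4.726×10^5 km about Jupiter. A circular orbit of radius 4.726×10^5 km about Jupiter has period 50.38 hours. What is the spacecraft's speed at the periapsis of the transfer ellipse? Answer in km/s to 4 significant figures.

v = 42.92 km/s

From Kepler's third law T² = 4π²r³/μ at r = 4.726×10^5 km, T = 50.38 hours = 50.38 × 3600 s = 1.81368×10^5 s: μ = 4π²r³/T² = 1.26683×10^8 km³/s².
Semi-major axis of the transfer orbit: a_t = (1.113×10^5 + 4.726×10^5)/2 = 2.9195×10^5 km.
The periapsis of the transfer ellipse is at r = 1.113×10^5 km.
Vis-viva: v = √[μ(2/r − 1/a_t)] = √[1.26683×10^8 × (2/1.113×10^5 − 1/2.9195×10^5)] = 42.92 km/s.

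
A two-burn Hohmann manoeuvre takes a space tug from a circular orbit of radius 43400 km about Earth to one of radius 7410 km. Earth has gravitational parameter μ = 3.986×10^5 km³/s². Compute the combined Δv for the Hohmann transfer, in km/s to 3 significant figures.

Δv = 3.65 km/s

The Hohmann ellipse has a_t = (r₁ + r₂)/2 = 25405 km.
At r₁ the circular-orbit speed is v₁ = √(μ/r₁) = 3.031 km/s.
On the transfer ellipse at r₁, v² = μ(2/r − 1/a) gives v_a = √[μ(2/r₁ − 1/a_t)] = 1.637 km/s.
First burn Δv₁ = |v_a − v₁| = 1.394 km/s.
Circular speed at r₂: v₂ = √(μ/r₂) = 7.334 km/s.
Transfer-orbit speed at r₂: v_p = √[μ(2/r₂ − 1/a_t)] = 9.586 km/s.
Second burn Δv₂ = |v₂ − v_p| = 2.252 km/s.
Δv = Δv₁ + Δv₂ = 1.394 + 2.252 = 3.646 km/s.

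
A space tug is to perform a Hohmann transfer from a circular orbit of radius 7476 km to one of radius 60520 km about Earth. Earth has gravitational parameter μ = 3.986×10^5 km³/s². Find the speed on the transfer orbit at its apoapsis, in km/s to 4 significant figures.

The Hohmann ellipse has a_t = (r₁ + r₂)/2 = 33998 km.
The apoapsis of the transfer ellipse is at r = 60520 km.
Vis-viva: v = √[μ(2/r − 1/a_t)] = √[3.986×10^5 × (2/60520 − 1/33998)] = 1.203 km/s.

v = 1.203 km/s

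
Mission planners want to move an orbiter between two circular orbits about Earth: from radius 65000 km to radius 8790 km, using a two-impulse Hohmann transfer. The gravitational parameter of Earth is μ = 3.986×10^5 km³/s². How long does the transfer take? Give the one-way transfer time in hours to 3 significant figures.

Semi-major axis of the transfer orbit: a_t = (65000 + 8790)/2 = 36895 km.
Transfer time t = π√(a_t³/μ) = π√((36895)³ / 3.986×10^5) = 35264 s.
Converting: 35264 s ÷ 3600 s/hour = 9.80 hours.

t = 9.80 hours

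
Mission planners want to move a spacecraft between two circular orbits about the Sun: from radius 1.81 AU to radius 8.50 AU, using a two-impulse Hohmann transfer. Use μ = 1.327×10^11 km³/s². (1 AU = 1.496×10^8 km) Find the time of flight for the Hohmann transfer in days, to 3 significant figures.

t = 2140 days

In km: r₁ = 1.81 × 1.496×10^8 = 2.70776×10^8 km; r₂ = 8.50 × 1.496×10^8 = 1.2716×10^9 km.
Transfer-ellipse semi-major axis a_t = (r₁ + r₂)/2 = (2.70776×10^8 + 1.2716×10^9)/2 = 7.71188×10^8 km.
By Kepler's third law the transfer-orbit period is T = 2π√(a_t³/μ), so t = T/2 = 1.847×10^8 s.
Converting: 1.847×10^8 s ÷ 86400 s/day = 2140 days.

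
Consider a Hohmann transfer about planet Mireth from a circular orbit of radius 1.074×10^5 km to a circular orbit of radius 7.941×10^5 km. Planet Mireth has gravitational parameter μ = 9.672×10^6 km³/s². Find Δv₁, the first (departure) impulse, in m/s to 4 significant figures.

Δv₁ = 3106 m/s

Transfer-ellipse semi-major axis a_t = (r₁ + r₂)/2 = (1.074×10^5 + 7.941×10^5)/2 = 4.5075×10^5 km.
On the circular orbit at r = 1.074×10^5 km, v_c = √(μ/r) = 9.4898 km/s.
Vis-viva on the transfer ellipse at r = 1.074×10^5 km gives v_t = √[μ(2/r − 1/a_t)] = 12.596 km/s.
Δv₁ = |v_t − v_c| = |12.596 − 9.4898| = 3.106 km/s.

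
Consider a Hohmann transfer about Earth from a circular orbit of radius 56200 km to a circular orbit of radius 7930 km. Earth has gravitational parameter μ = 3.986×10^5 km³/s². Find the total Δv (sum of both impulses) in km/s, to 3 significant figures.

Semi-major axis of the transfer orbit: a_t = (56200 + 7930)/2 = 32065 km.
At r₁ the circular-orbit speed is v₁ = √(μ/r₁) = 2.663 km/s.
Transfer-orbit speed at r₁ (v² = μ(2/r − 1/a)): v_a = √[μ(2/r₁ − 1/a_t)] = 1.324 km/s.
First burn Δv₁ = |v_a − v₁| = 1.339 km/s.
Circular speed at r₂: v₂ = √(μ/r₂) = 7.090 km/s.
Transfer-orbit speed at r₂: v_p = √[μ(2/r₂ − 1/a_t)] = 9.386 km/s.
Second burn Δv₂ = |v₂ − v_p| = 2.296 km/s.
Total Δv = Δv₁ + Δv₂ = 3.635 km/s.

Δv = 3.64 km/s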